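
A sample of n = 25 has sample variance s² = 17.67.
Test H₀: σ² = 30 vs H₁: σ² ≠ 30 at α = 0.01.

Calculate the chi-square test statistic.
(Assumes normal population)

Answer: χ² = 14.1360, fail to reject H₀

Derivation:
df = n - 1 = 24
χ² = (n-1)s²/σ₀² = 24×17.67/30 = 14.1360
Critical values: χ²_{0.995,24} = 9.886, χ²_{0.005,24} = 45.559
Rejection region: χ² < 9.886 or χ² > 45.559
Decision: fail to reject H₀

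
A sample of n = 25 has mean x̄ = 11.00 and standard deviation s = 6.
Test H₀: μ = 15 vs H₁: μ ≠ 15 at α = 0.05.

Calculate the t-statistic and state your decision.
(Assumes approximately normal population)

Answer: t = -3.3333, reject H₀

Derivation:
df = n - 1 = 24
SE = s/√n = 6/√25 = 1.2000
t = (x̄ - μ₀)/SE = (11.00 - 15)/1.2000 = -3.3333
Critical value: t_{0.025,24} = ±2.064
p-value ≈ 0.0028
Decision: reject H₀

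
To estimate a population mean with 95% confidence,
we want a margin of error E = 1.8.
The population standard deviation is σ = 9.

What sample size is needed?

z_0.025 = 1.960
n = (z×σ/E)² = (1.960×9/1.8)²
n = 96.0400
Round up: n = 97

Answer: n = 97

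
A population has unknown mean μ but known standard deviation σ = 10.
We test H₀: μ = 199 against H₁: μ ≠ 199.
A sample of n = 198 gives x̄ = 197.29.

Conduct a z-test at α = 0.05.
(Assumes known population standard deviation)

Standard error: SE = σ/√n = 10/√198 = 0.7107
z-statistic: z = (x̄ - μ₀)/SE = (197.29 - 199)/0.7107 = -2.4061
Critical value: ±1.960
p-value = 0.0161
Decision: reject H₀

Answer: z = -2.4061, reject H₀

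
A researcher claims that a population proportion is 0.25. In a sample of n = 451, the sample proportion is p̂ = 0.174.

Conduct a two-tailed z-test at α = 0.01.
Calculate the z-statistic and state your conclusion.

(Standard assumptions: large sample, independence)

Answer: z = -3.7273, reject H₀

Derivation:
H₀: p = 0.25, H₁: p ≠ 0.25
Standard error: SE = √(p₀(1-p₀)/n) = √(0.25×0.75/451) = 0.020390
z-statistic: z = (p̂ - p₀)/SE = (0.174 - 0.25)/0.020390 = -3.7273
Critical value: z_0.005 = ±2.576
p-value = 0.0002
Decision: reject H₀ at α = 0.01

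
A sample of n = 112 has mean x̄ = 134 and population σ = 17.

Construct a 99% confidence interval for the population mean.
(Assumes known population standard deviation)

Answer: (129.8622, 138.1378)

Derivation:
Confidence level: 99%, α = 0.01
z_0.005 = 2.576
SE = σ/√n = 17/√112 = 1.6063
Margin of error = 2.576 × 1.6063 = 4.1378
CI: x̄ ± margin = 134 ± 4.1378
CI: (129.8622, 138.1378)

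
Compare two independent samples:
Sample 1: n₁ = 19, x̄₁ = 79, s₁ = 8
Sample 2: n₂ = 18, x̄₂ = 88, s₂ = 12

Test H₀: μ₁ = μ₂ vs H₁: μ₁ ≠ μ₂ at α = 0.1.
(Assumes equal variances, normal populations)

Answer: t = -2.6980, reject H₀

Derivation:
Pooled variance: s²_p = [18×8² + 17×12²]/(35) = 102.8571
s_p = 10.1418
SE = s_p×√(1/n₁ + 1/n₂) = 10.1418×√(1/19 + 1/18) = 3.3358
t = (x̄₁ - x̄₂)/SE = (79 - 88)/3.3358 = -2.6980
df = 35, t-critical = ±1.690
Decision: reject H₀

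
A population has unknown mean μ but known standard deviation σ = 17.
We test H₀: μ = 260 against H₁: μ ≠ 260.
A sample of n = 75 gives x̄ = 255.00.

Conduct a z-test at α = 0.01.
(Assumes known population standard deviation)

Standard error: SE = σ/√n = 17/√75 = 1.9630
z-statistic: z = (x̄ - μ₀)/SE = (255.00 - 260)/1.9630 = -2.5471
Critical value: ±2.576
p-value = 0.0109
Decision: fail to reject H₀

Answer: z = -2.5471, fail to reject H₀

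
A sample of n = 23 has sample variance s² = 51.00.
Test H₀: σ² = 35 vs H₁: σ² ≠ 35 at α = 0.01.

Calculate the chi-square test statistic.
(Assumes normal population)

df = n - 1 = 22
χ² = (n-1)s²/σ₀² = 22×51.00/35 = 32.0571
Critical values: χ²_{0.995,22} = 8.643, χ²_{0.005,22} = 42.796
Rejection region: χ² < 8.643 or χ² > 42.796
Decision: fail to reject H₀

Answer: χ² = 32.0571, fail to reject H₀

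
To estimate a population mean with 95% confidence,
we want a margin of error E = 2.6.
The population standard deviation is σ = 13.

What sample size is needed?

Answer: n = 97

Derivation:
z_0.025 = 1.960
n = (z×σ/E)² = (1.960×13/2.6)²
n = 96.0400
Round up: n = 97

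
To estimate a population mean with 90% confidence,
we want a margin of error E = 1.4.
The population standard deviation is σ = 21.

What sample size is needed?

z_0.05 = 1.645
n = (z×σ/E)² = (1.645×21/1.4)²
n = 608.8556
Round up: n = 609

Answer: n = 609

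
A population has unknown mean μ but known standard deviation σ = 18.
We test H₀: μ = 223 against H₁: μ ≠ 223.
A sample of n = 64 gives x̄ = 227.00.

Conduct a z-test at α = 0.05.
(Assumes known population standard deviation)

Standard error: SE = σ/√n = 18/√64 = 2.2500
z-statistic: z = (x̄ - μ₀)/SE = (227.00 - 223)/2.2500 = 1.7778
Critical value: ±1.960
p-value = 0.0754
Decision: fail to reject H₀

Answer: z = 1.7778, fail to reject H₀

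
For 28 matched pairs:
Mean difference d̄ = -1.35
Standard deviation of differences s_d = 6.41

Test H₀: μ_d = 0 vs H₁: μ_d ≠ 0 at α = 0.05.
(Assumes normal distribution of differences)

Answer: t = -1.1144, fail to reject H₀

Derivation:
df = n - 1 = 27
SE = s_d/√n = 6.41/√28 = 1.2114
t = d̄/SE = -1.35/1.2114 = -1.1144
Critical value: t_{0.025,27} = ±2.052
p-value ≈ 0.2749
Decision: fail to reject H₀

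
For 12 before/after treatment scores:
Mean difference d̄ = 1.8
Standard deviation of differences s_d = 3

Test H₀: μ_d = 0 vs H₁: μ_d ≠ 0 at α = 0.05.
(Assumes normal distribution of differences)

Answer: t = 2.0785, fail to reject H₀

Derivation:
df = n - 1 = 11
SE = s_d/√n = 3/√12 = 0.8660
t = d̄/SE = 1.8/0.8660 = 2.0785
Critical value: t_{0.025,11} = ±2.201
p-value ≈ 0.0619
Decision: fail to reject H₀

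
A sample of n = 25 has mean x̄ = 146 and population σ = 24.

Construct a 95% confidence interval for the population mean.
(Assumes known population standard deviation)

Answer: (136.5920, 155.4080)

Derivation:
Confidence level: 95%, α = 0.05
z_0.025 = 1.960
SE = σ/√n = 24/√25 = 4.8000
Margin of error = 1.960 × 4.8000 = 9.4080
CI: x̄ ± margin = 146 ± 9.4080
CI: (136.5920, 155.4080)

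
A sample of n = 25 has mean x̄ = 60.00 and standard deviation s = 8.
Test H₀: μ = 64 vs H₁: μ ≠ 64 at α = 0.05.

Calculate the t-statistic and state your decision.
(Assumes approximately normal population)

df = n - 1 = 24
SE = s/√n = 8/√25 = 1.6000
t = (x̄ - μ₀)/SE = (60.00 - 64)/1.6000 = -2.5000
Critical value: t_{0.025,24} = ±2.064
p-value ≈ 0.0197
Decision: reject H₀

Answer: t = -2.5000, reject H₀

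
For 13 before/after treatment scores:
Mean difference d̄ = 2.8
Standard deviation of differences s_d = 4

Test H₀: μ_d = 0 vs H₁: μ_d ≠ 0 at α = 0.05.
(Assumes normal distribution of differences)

Answer: t = 2.5239, reject H₀

Derivation:
df = n - 1 = 12
SE = s_d/√n = 4/√13 = 1.1094
t = d̄/SE = 2.8/1.1094 = 2.5239
Critical value: t_{0.025,12} = ±2.179
p-value ≈ 0.0267
Decision: reject H₀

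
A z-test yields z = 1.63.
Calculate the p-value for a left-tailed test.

For z = 1.63:
p = P(Z < 1.63) = Φ(1.63) = 0.9484

Answer: p-value ≈ 0.9484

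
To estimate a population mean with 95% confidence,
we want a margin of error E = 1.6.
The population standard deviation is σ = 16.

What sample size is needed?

z_0.025 = 1.960
n = (z×σ/E)² = (1.960×16/1.6)²
n = 384.1600
Round up: n = 385

Answer: n = 385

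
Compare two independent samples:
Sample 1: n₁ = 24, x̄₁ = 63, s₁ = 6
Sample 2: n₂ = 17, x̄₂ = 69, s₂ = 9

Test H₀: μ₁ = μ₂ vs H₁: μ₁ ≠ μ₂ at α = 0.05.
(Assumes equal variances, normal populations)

Pooled variance: s²_p = [23×6² + 16×9²]/(39) = 54.4615
s_p = 7.3798
SE = s_p×√(1/n₁ + 1/n₂) = 7.3798×√(1/24 + 1/17) = 2.3394
t = (x̄₁ - x̄₂)/SE = (63 - 69)/2.3394 = -2.5648
df = 39, t-critical = ±2.023
Decision: reject H₀

Answer: t = -2.5648, reject H₀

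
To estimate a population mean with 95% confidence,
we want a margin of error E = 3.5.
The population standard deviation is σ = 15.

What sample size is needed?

z_0.025 = 1.960
n = (z×σ/E)² = (1.960×15/3.5)²
n = 70.5600
Round up: n = 71

Answer: n = 71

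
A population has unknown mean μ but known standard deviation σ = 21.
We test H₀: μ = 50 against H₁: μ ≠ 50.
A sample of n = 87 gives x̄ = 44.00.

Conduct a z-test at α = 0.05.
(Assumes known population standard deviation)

Answer: z = -2.6650, reject H₀

Derivation:
Standard error: SE = σ/√n = 21/√87 = 2.2514
z-statistic: z = (x̄ - μ₀)/SE = (44.00 - 50)/2.2514 = -2.6650
Critical value: ±1.960
p-value = 0.0077
Decision: reject H₀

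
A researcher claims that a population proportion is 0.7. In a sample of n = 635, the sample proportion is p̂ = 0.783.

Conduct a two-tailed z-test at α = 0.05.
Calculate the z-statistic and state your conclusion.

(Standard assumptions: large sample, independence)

H₀: p = 0.7, H₁: p ≠ 0.7
Standard error: SE = √(p₀(1-p₀)/n) = √(0.7×0.3/635) = 0.018185
z-statistic: z = (p̂ - p₀)/SE = (0.783 - 0.7)/0.018185 = 4.5642
Critical value: z_0.025 = ±1.960
p-value < 0.0001
Decision: reject H₀ at α = 0.05

Answer: z = 4.5642, reject H₀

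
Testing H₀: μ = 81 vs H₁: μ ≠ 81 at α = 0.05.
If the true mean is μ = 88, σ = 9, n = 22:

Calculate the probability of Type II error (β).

Answer: β ≈ 0.0457

Derivation:
SE = σ/√n = 9/√22 = 1.9188
Critical values: μ₀ ± z_0.025×SE = 81 ± 1.960×1.9188
Acceptance region: (77.2392, 84.7608)
Under H₁ (μ = 88): z_high = (84.7608 - 88)/1.9188 = -1.6881, z_low = (77.2392 - 88)/1.9188 = -5.6081
β = P(not reject | H₁) = Φ(-1.6881) - Φ(-5.6081) ≈ 0.0457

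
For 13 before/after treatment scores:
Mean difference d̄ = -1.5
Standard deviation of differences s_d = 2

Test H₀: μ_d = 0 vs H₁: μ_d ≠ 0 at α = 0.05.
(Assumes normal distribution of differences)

df = n - 1 = 12
SE = s_d/√n = 2/√13 = 0.5547
t = d̄/SE = -1.5/0.5547 = -2.7042
Critical value: t_{0.025,12} = ±2.179
p-value ≈ 0.0192
Decision: reject H₀

Answer: t = -2.7042, reject H₀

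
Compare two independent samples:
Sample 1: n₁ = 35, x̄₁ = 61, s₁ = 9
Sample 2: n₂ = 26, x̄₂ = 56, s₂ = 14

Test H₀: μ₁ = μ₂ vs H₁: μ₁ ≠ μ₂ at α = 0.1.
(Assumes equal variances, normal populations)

Answer: t = 1.6955, reject H₀

Derivation:
Pooled variance: s²_p = [34×9² + 25×14²]/(59) = 129.7288
s_p = 11.3899
SE = s_p×√(1/n₁ + 1/n₂) = 11.3899×√(1/35 + 1/26) = 2.9489
t = (x̄₁ - x̄₂)/SE = (61 - 56)/2.9489 = 1.6955
df = 59, t-critical = ±1.671
Decision: reject H₀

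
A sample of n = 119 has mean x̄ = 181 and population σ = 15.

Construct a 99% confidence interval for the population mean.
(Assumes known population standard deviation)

Confidence level: 99%, α = 0.01
z_0.005 = 2.576
SE = σ/√n = 15/√119 = 1.3750
Margin of error = 2.576 × 1.3750 = 3.5420
CI: x̄ ± margin = 181 ± 3.5420
CI: (177.4580, 184.5420)

Answer: (177.4580, 184.5420)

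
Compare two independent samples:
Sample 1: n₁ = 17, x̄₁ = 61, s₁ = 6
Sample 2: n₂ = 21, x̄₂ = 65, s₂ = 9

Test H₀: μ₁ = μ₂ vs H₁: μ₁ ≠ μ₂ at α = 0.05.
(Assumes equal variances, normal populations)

Answer: t = -1.5698, fail to reject H₀

Derivation:
Pooled variance: s²_p = [16×6² + 20×9²]/(36) = 61.0000
s_p = 7.8102
SE = s_p×√(1/n₁ + 1/n₂) = 7.8102×√(1/17 + 1/21) = 2.5481
t = (x̄₁ - x̄₂)/SE = (61 - 65)/2.5481 = -1.5698
df = 36, t-critical = ±2.028
Decision: fail to reject H₀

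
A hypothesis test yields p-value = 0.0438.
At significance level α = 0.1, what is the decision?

Compare p-value to α:
0.0438 < 0.1
Decision: reject H₀

Answer: reject H₀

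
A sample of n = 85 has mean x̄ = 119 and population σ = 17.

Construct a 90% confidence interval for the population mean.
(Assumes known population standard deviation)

Answer: (115.9668, 122.0332)

Derivation:
Confidence level: 90%, α = 0.1
z_0.05 = 1.645
SE = σ/√n = 17/√85 = 1.8439
Margin of error = 1.645 × 1.8439 = 3.0332
CI: x̄ ± margin = 119 ± 3.0332
CI: (115.9668, 122.0332)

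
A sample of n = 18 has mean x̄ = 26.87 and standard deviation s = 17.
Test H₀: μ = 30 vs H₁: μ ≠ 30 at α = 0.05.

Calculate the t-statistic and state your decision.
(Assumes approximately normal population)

Answer: t = -0.7812, fail to reject H₀

Derivation:
df = n - 1 = 17
SE = s/√n = 17/√18 = 4.0069
t = (x̄ - μ₀)/SE = (26.87 - 30)/4.0069 = -0.7812
Critical value: t_{0.025,17} = ±2.110
p-value ≈ 0.4454
Decision: fail to reject H₀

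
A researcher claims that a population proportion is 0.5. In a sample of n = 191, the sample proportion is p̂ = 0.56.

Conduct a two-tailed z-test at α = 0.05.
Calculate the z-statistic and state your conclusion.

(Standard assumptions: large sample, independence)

H₀: p = 0.5, H₁: p ≠ 0.5
Standard error: SE = √(p₀(1-p₀)/n) = √(0.5×0.5/191) = 0.036179
z-statistic: z = (p̂ - p₀)/SE = (0.56 - 0.5)/0.036179 = 1.6584
Critical value: z_0.025 = ±1.960
p-value = 0.0972
Decision: fail to reject H₀ at α = 0.05

Answer: z = 1.6584, fail to reject H₀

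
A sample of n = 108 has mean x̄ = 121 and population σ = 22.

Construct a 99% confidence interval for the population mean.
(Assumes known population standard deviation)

Confidence level: 99%, α = 0.01
z_0.005 = 2.576
SE = σ/√n = 22/√108 = 2.1170
Margin of error = 2.576 × 2.1170 = 5.4534
CI: x̄ ± margin = 121 ± 5.4534
CI: (115.5466, 126.4534)

Answer: (115.5466, 126.4534)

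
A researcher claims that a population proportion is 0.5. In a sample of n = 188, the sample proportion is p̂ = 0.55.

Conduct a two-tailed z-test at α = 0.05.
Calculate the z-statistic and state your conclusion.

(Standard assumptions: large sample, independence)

Answer: z = 1.3711, fail to reject H₀

Derivation:
H₀: p = 0.5, H₁: p ≠ 0.5
Standard error: SE = √(p₀(1-p₀)/n) = √(0.5×0.5/188) = 0.036466
z-statistic: z = (p̂ - p₀)/SE = (0.55 - 0.5)/0.036466 = 1.3711
Critical value: z_0.025 = ±1.960
p-value = 0.1703
Decision: fail to reject H₀ at α = 0.05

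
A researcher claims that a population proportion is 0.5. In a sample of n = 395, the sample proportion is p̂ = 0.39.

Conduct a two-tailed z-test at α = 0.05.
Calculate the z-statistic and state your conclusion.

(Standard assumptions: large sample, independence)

Answer: z = -4.3724, reject H₀

Derivation:
H₀: p = 0.5, H₁: p ≠ 0.5
Standard error: SE = √(p₀(1-p₀)/n) = √(0.5×0.5/395) = 0.025158
z-statistic: z = (p̂ - p₀)/SE = (0.39 - 0.5)/0.025158 = -4.3724
Critical value: z_0.025 = ±1.960
p-value < 0.0001
Decision: reject H₀ at α = 0.05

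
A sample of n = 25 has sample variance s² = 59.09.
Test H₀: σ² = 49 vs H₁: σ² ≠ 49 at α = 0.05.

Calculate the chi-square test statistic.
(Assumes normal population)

Answer: χ² = 28.9420, fail to reject H₀

Derivation:
df = n - 1 = 24
χ² = (n-1)s²/σ₀² = 24×59.09/49 = 28.9420
Critical values: χ²_{0.975,24} = 12.401, χ²_{0.025,24} = 39.364
Rejection region: χ² < 12.401 or χ² > 39.364
Decision: fail to reject H₀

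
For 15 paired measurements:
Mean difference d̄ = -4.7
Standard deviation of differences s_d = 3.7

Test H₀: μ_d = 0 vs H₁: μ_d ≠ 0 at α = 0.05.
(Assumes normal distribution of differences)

Answer: t = -4.9199, reject H₀

Derivation:
df = n - 1 = 14
SE = s_d/√n = 3.7/√15 = 0.9553
t = d̄/SE = -4.7/0.9553 = -4.9199
Critical value: t_{0.025,14} = ±2.145
p-value ≈ 0.0002
Decision: reject H₀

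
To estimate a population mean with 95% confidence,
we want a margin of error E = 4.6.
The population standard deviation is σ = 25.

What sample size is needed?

z_0.025 = 1.960
n = (z×σ/E)² = (1.960×25/4.6)²
n = 113.4688
Round up: n = 114

Answer: n = 114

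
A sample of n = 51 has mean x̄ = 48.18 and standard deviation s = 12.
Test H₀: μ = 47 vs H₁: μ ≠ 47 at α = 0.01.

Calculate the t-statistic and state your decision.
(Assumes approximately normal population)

Answer: t = 0.7023, fail to reject H₀

Derivation:
df = n - 1 = 50
SE = s/√n = 12/√51 = 1.6803
t = (x̄ - μ₀)/SE = (48.18 - 47)/1.6803 = 0.7023
Critical value: t_{0.005,50} = ±2.678
p-value ≈ 0.4857
Decision: fail to reject H₀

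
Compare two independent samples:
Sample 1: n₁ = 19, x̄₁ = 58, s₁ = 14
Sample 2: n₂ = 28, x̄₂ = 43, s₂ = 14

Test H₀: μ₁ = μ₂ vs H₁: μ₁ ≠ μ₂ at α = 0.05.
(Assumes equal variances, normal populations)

Pooled variance: s²_p = [18×14² + 27×14²]/(45) = 196.0000
s_p = 14.0000
SE = s_p×√(1/n₁ + 1/n₂) = 14.0000×√(1/19 + 1/28) = 4.1612
t = (x̄₁ - x̄₂)/SE = (58 - 43)/4.1612 = 3.6047
df = 45, t-critical = ±2.014
Decision: reject H₀

Answer: t = 3.6047, reject H₀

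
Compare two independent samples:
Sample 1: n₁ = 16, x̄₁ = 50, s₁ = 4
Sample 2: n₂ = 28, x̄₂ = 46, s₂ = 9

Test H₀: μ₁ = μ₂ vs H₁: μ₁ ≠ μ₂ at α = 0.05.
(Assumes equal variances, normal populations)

Pooled variance: s²_p = [15×4² + 27×9²]/(42) = 57.7857
s_p = 7.6017
SE = s_p×√(1/n₁ + 1/n₂) = 7.6017×√(1/16 + 1/28) = 2.3823
t = (x̄₁ - x̄₂)/SE = (50 - 46)/2.3823 = 1.6790
df = 42, t-critical = ±2.018
Decision: fail to reject H₀

Answer: t = 1.6790, fail to reject H₀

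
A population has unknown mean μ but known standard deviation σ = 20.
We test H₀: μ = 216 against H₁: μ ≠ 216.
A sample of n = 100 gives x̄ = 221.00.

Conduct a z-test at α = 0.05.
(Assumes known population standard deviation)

Standard error: SE = σ/√n = 20/√100 = 2.0000
z-statistic: z = (x̄ - μ₀)/SE = (221.00 - 216)/2.0000 = 2.5000
Critical value: ±1.960
p-value = 0.0124
Decision: reject H₀

Answer: z = 2.5000, reject H₀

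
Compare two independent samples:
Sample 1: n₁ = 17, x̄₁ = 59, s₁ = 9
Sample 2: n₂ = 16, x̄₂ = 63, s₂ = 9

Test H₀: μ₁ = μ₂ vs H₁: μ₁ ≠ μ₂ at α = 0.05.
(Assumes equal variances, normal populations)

Answer: t = -1.2760, fail to reject H₀

Derivation:
Pooled variance: s²_p = [16×9² + 15×9²]/(31) = 81.0000
s_p = 9.0000
SE = s_p×√(1/n₁ + 1/n₂) = 9.0000×√(1/17 + 1/16) = 3.1348
t = (x̄₁ - x̄₂)/SE = (59 - 63)/3.1348 = -1.2760
df = 31, t-critical = ±2.040
Decision: fail to reject H₀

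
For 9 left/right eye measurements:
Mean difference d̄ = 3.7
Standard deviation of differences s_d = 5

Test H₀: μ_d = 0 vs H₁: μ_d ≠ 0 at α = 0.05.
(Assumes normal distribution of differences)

df = n - 1 = 8
SE = s_d/√n = 5/√9 = 1.6667
t = d̄/SE = 3.7/1.6667 = 2.2200
Critical value: t_{0.025,8} = ±2.306
p-value ≈ 0.0572
Decision: fail to reject H₀

Answer: t = 2.2200, fail to reject H₀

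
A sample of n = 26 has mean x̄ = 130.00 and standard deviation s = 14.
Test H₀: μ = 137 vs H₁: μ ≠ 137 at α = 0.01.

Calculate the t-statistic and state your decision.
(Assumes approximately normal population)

df = n - 1 = 25
SE = s/√n = 14/√26 = 2.7456
t = (x̄ - μ₀)/SE = (130.00 - 137)/2.7456 = -2.5495
Critical value: t_{0.005,25} = ±2.787
p-value ≈ 0.0173
Decision: fail to reject H₀

Answer: t = -2.5495, fail to reject H₀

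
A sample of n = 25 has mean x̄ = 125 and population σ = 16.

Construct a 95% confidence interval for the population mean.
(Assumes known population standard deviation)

Confidence level: 95%, α = 0.05
z_0.025 = 1.960
SE = σ/√n = 16/√25 = 3.2000
Margin of error = 1.960 × 3.2000 = 6.2720
CI: x̄ ± margin = 125 ± 6.2720
CI: (118.7280, 131.2720)

Answer: (118.7280, 131.2720)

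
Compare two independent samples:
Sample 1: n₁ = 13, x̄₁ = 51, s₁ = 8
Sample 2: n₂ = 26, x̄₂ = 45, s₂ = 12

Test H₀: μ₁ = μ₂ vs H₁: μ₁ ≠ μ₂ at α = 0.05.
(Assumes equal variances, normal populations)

Pooled variance: s²_p = [12×8² + 25×12²]/(37) = 118.0541
s_p = 10.8653
SE = s_p×√(1/n₁ + 1/n₂) = 10.8653×√(1/13 + 1/26) = 3.6908
t = (x̄₁ - x̄₂)/SE = (51 - 45)/3.6908 = 1.6257
df = 37, t-critical = ±2.026
Decision: fail to reject H₀

Answer: t = 1.6257, fail to reject H₀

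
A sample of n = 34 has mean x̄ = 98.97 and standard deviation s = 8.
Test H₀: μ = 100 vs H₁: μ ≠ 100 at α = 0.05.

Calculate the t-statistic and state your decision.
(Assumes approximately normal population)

df = n - 1 = 33
SE = s/√n = 8/√34 = 1.3720
t = (x̄ - μ₀)/SE = (98.97 - 100)/1.3720 = -0.7507
Critical value: t_{0.025,33} = ±2.035
p-value ≈ 0.4582
Decision: fail to reject H₀

Answer: t = -0.7507, fail to reject H₀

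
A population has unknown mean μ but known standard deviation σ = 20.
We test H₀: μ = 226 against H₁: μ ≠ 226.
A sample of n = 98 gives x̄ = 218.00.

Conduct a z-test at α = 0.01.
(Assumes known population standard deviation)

Standard error: SE = σ/√n = 20/√98 = 2.0203
z-statistic: z = (x̄ - μ₀)/SE = (218.00 - 226)/2.0203 = -3.9598
Critical value: ±2.576
p-value = 0.0001
Decision: reject H₀

Answer: z = -3.9598, reject H₀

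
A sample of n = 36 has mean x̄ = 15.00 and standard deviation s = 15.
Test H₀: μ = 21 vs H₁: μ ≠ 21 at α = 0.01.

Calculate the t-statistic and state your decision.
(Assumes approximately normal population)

df = n - 1 = 35
SE = s/√n = 15/√36 = 2.5000
t = (x̄ - μ₀)/SE = (15.00 - 21)/2.5000 = -2.4000
Critical value: t_{0.005,35} = ±2.724
p-value ≈ 0.0218
Decision: fail to reject H₀

Answer: t = -2.4000, fail to reject H₀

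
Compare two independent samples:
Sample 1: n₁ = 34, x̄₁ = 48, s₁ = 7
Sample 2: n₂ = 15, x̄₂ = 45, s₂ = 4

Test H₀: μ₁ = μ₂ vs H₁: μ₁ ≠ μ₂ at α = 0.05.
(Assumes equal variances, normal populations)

Answer: t = 1.5465, fail to reject H₀

Derivation:
Pooled variance: s²_p = [33×7² + 14×4²]/(47) = 39.1702
s_p = 6.2586
SE = s_p×√(1/n₁ + 1/n₂) = 6.2586×√(1/34 + 1/15) = 1.9399
t = (x̄₁ - x̄₂)/SE = (48 - 45)/1.9399 = 1.5465
df = 47, t-critical = ±2.012
Decision: fail to reject H₀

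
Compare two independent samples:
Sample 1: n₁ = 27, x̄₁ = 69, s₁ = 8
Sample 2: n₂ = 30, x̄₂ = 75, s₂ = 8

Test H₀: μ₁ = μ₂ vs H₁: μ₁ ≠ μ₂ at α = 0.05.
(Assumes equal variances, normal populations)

Answer: t = -2.8273, reject H₀

Derivation:
Pooled variance: s²_p = [26×8² + 29×8²]/(55) = 64.0000
s_p = 8.0000
SE = s_p×√(1/n₁ + 1/n₂) = 8.0000×√(1/27 + 1/30) = 2.1222
t = (x̄₁ - x̄₂)/SE = (69 - 75)/2.1222 = -2.8273
df = 55, t-critical = ±2.004
Decision: reject H₀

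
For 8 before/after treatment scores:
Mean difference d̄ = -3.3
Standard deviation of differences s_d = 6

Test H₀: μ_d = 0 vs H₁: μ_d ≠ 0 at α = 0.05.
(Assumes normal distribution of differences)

Answer: t = -1.5556, fail to reject H₀

Derivation:
df = n - 1 = 7
SE = s_d/√n = 6/√8 = 2.1213
t = d̄/SE = -3.3/2.1213 = -1.5556
Critical value: t_{0.025,7} = ±2.365
p-value ≈ 0.1638
Decision: fail to reject H₀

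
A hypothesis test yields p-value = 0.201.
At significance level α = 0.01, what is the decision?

Compare p-value to α:
0.201 ≥ 0.01
Decision: fail to reject H₀

Answer: fail to reject H₀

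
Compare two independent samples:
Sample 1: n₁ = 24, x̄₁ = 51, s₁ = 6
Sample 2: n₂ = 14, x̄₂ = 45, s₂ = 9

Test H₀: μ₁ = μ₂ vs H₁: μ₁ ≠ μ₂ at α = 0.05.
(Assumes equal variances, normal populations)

Pooled variance: s²_p = [23×6² + 13×9²]/(36) = 52.2500
s_p = 7.2284
SE = s_p×√(1/n₁ + 1/n₂) = 7.2284×√(1/24 + 1/14) = 2.4309
t = (x̄₁ - x̄₂)/SE = (51 - 45)/2.4309 = 2.4682
df = 36, t-critical = ±2.028
Decision: reject H₀

Answer: t = 2.4682, reject H₀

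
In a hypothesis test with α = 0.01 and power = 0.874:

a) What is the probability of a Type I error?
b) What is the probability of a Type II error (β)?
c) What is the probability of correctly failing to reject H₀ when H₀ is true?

a) Type I error probability = α = 0.01
b) Power = P(reject H₀ | H₁ true) = 1 - β = 0.874, so Type II error probability = β = 1 - Power = 0.126
c) P(fail to reject H₀ | H₀ true) = 1 - α = 0.99

Answer: a) 0.01, b) 0.126, c) 0.99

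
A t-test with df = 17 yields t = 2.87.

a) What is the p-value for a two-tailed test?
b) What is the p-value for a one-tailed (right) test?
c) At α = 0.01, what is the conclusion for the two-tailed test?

Using t-distribution with df = 17:
a) Two-tailed: p = 2×P(T > 2.87) = 0.0106
b) One-tailed: p = P(T > 2.87) = 0.0053
c) 0.0106 ≥ 0.01, fail to reject H₀

Answer: a) 0.0106, b) 0.0053, c) fail to reject H₀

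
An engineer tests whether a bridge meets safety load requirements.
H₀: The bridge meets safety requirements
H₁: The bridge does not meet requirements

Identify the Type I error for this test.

Answer: Unnecessarily closing a safe bridge for repairs

Derivation:
Type I error (α): Rejecting H₀ when H₀ is true
Type II error (β): Failing to reject H₀ when H₁ is true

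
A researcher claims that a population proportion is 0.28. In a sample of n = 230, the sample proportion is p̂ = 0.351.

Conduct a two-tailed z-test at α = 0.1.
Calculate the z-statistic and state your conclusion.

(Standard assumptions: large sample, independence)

H₀: p = 0.28, H₁: p ≠ 0.28
Standard error: SE = √(p₀(1-p₀)/n) = √(0.28×0.72/230) = 0.029606
z-statistic: z = (p̂ - p₀)/SE = (0.351 - 0.28)/0.029606 = 2.3982
Critical value: z_0.05 = ±1.645
p-value = 0.0165
Decision: reject H₀ at α = 0.1

Answer: z = 2.3982, reject H₀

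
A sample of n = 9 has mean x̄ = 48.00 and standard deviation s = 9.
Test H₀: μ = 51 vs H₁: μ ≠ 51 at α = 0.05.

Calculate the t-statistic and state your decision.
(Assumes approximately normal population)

df = n - 1 = 8
SE = s/√n = 9/√9 = 3.0000
t = (x̄ - μ₀)/SE = (48.00 - 51)/3.0000 = -1.0000
Critical value: t_{0.025,8} = ±2.306
p-value ≈ 0.3466
Decision: fail to reject H₀

Answer: t = -1.0000, fail to reject H₀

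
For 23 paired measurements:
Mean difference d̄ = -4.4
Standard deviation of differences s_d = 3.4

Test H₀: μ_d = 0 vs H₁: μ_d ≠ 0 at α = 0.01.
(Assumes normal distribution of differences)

Answer: t = -6.2068, reject H₀

Derivation:
df = n - 1 = 22
SE = s_d/√n = 3.4/√23 = 0.7089
t = d̄/SE = -4.4/0.7089 = -6.2068
Critical value: t_{0.005,22} = ±2.819
p-value < 0.0001
Decision: reject H₀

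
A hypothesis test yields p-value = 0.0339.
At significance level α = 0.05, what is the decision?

Answer: reject H₀

Derivation:
Compare p-value to α:
0.0339 < 0.05
Decision: reject H₀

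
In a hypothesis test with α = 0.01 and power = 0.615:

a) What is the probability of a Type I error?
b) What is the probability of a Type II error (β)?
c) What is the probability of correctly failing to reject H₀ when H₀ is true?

a) Type I error probability = α = 0.01
b) Power = P(reject H₀ | H₁ true) = 1 - β = 0.615, so Type II error probability = β = 1 - Power = 0.385
c) P(fail to reject H₀ | H₀ true) = 1 - α = 0.99

Answer: a) 0.01, b) 0.385, c) 0.99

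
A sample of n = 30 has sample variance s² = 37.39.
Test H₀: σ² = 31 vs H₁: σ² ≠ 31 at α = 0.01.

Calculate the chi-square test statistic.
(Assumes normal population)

df = n - 1 = 29
χ² = (n-1)s²/σ₀² = 29×37.39/31 = 34.9777
Critical values: χ²_{0.995,29} = 13.121, χ²_{0.005,29} = 52.336
Rejection region: χ² < 13.121 or χ² > 52.336
Decision: fail to reject H₀

Answer: χ² = 34.9777, fail to reject H₀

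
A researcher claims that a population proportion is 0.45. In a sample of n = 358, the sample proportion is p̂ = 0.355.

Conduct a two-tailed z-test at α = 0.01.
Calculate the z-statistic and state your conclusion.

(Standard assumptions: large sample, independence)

H₀: p = 0.45, H₁: p ≠ 0.45
Standard error: SE = √(p₀(1-p₀)/n) = √(0.45×0.55/358) = 0.026293
z-statistic: z = (p̂ - p₀)/SE = (0.355 - 0.45)/0.026293 = -3.6131
Critical value: z_0.005 = ±2.576
p-value = 0.0003
Decision: reject H₀ at α = 0.01

Answer: z = -3.6131, reject H₀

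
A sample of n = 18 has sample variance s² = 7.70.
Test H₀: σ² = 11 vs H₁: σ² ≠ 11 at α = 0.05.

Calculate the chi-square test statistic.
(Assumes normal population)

df = n - 1 = 17
χ² = (n-1)s²/σ₀² = 17×7.70/11 = 11.9000
Critical values: χ²_{0.975,17} = 7.564, χ²_{0.025,17} = 30.191
Rejection region: χ² < 7.564 or χ² > 30.191
Decision: fail to reject H₀

Answer: χ² = 11.9000, fail to reject H₀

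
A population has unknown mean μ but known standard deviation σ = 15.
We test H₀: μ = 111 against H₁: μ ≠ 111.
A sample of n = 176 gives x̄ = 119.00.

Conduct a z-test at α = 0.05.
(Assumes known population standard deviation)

Answer: z = 7.0753, reject H₀

Derivation:
Standard error: SE = σ/√n = 15/√176 = 1.1307
z-statistic: z = (x̄ - μ₀)/SE = (119.00 - 111)/1.1307 = 7.0753
Critical value: ±1.960
p-value < 0.0001
Decision: reject H₀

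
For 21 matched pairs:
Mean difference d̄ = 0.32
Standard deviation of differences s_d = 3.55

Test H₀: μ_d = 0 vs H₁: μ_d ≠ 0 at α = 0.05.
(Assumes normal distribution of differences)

Answer: t = 0.4131, fail to reject H₀

Derivation:
df = n - 1 = 20
SE = s_d/√n = 3.55/√21 = 0.7747
t = d̄/SE = 0.32/0.7747 = 0.4131
Critical value: t_{0.025,20} = ±2.086
p-value ≈ 0.6839
Decision: fail to reject H₀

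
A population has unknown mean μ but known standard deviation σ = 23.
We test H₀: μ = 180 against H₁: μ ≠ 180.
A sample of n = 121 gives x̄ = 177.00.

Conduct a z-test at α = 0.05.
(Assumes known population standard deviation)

Answer: z = -1.4348, fail to reject H₀

Derivation:
Standard error: SE = σ/√n = 23/√121 = 2.0909
z-statistic: z = (x̄ - μ₀)/SE = (177.00 - 180)/2.0909 = -1.4348
Critical value: ±1.960
p-value = 0.1513
Decision: fail to reject H₀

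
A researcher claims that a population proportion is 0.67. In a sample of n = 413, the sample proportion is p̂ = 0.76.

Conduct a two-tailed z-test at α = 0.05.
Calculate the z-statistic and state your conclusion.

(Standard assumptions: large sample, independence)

H₀: p = 0.67, H₁: p ≠ 0.67
Standard error: SE = √(p₀(1-p₀)/n) = √(0.67×0.33/413) = 0.023138
z-statistic: z = (p̂ - p₀)/SE = (0.76 - 0.67)/0.023138 = 3.8897
Critical value: z_0.025 = ±1.960
p-value = 0.0001
Decision: reject H₀ at α = 0.05

Answer: z = 3.8897, reject H₀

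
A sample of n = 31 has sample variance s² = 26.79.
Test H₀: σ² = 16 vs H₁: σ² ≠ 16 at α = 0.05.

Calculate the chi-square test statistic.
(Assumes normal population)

Answer: χ² = 50.2312, reject H₀

Derivation:
df = n - 1 = 30
χ² = (n-1)s²/σ₀² = 30×26.79/16 = 50.2312
Critical values: χ²_{0.975,30} = 16.791, χ²_{0.025,30} = 46.979
Rejection region: χ² < 16.791 or χ² > 46.979
Decision: reject H₀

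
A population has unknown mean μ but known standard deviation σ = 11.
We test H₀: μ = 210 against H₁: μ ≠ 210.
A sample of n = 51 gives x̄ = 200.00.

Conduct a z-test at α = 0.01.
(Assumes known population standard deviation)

Answer: z = -6.4922, reject H₀

Derivation:
Standard error: SE = σ/√n = 11/√51 = 1.5403
z-statistic: z = (x̄ - μ₀)/SE = (200.00 - 210)/1.5403 = -6.4922
Critical value: ±2.576
p-value < 0.0001
Decision: reject H₀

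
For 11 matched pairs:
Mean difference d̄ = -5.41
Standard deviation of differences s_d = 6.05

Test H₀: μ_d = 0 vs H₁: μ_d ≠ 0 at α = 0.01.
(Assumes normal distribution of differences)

df = n - 1 = 10
SE = s_d/√n = 6.05/√11 = 1.8241
t = d̄/SE = -5.41/1.8241 = -2.9658
Critical value: t_{0.005,10} = ±3.169
p-value ≈ 0.0141
Decision: fail to reject H₀

Answer: t = -2.9658, fail to reject H₀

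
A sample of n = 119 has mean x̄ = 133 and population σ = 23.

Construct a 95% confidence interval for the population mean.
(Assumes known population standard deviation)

Confidence level: 95%, α = 0.05
z_0.025 = 1.960
SE = σ/√n = 23/√119 = 2.1084
Margin of error = 1.960 × 2.1084 = 4.1325
CI: x̄ ± margin = 133 ± 4.1325
CI: (128.8675, 137.1325)

Answer: (128.8675, 137.1325)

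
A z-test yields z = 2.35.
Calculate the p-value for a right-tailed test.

Answer: p-value ≈ 0.0094

Derivation:
For z = 2.35:
p = P(Z > 2.35) = 1 - Φ(2.35) = 0.0094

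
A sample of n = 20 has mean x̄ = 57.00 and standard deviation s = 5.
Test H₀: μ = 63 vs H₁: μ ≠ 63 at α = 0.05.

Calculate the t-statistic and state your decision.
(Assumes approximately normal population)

df = n - 1 = 19
SE = s/√n = 5/√20 = 1.1180
t = (x̄ - μ₀)/SE = (57.00 - 63)/1.1180 = -5.3667
Critical value: t_{0.025,19} = ±2.093
p-value < 0.0001
Decision: reject H₀

Answer: t = -5.3667, reject H₀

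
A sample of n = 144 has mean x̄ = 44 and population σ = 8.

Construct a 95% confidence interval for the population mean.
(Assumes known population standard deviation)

Answer: (42.6933, 45.3067)

Derivation:
Confidence level: 95%, α = 0.05
z_0.025 = 1.960
SE = σ/√n = 8/√144 = 0.6667
Margin of error = 1.960 × 0.6667 = 1.3067
CI: x̄ ± margin = 44 ± 1.3067
CI: (42.6933, 45.3067)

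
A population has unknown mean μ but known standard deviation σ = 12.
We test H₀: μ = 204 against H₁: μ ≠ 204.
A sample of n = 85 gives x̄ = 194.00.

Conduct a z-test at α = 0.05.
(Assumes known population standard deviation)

Standard error: SE = σ/√n = 12/√85 = 1.3016
z-statistic: z = (x̄ - μ₀)/SE = (194.00 - 204)/1.3016 = -7.6829
Critical value: ±1.960
p-value < 0.0001
Decision: reject H₀

Answer: z = -7.6829, reject H₀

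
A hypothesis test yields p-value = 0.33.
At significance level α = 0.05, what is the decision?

Answer: fail to reject H₀

Derivation:
Compare p-value to α:
0.33 ≥ 0.05
Decision: fail to reject H₀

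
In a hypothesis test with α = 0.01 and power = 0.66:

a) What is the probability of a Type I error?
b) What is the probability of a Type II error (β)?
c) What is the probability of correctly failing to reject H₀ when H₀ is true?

a) Type I error probability = α = 0.01
b) Power = P(reject H₀ | H₁ true) = 1 - β = 0.66, so Type II error probability = β = 1 - Power = 0.34
c) P(fail to reject H₀ | H₀ true) = 1 - α = 0.99

Answer: a) 0.01, b) 0.34, c) 0.99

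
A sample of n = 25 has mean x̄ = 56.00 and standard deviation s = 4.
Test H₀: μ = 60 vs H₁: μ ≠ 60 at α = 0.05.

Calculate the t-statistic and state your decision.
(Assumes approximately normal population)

Answer: t = -5.0000, reject H₀

Derivation:
df = n - 1 = 24
SE = s/√n = 4/√25 = 0.8000
t = (x̄ - μ₀)/SE = (56.00 - 60)/0.8000 = -5.0000
Critical value: t_{0.025,24} = ±2.064
p-value < 0.0001
Decision: reject H₀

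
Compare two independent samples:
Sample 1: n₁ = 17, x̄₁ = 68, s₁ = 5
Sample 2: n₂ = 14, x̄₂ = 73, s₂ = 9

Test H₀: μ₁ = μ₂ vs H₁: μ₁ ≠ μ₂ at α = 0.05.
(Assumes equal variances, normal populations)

Pooled variance: s²_p = [16×5² + 13×9²]/(29) = 50.1034
s_p = 7.0784
SE = s_p×√(1/n₁ + 1/n₂) = 7.0784×√(1/17 + 1/14) = 2.5546
t = (x̄₁ - x̄₂)/SE = (68 - 73)/2.5546 = -1.9573
df = 29, t-critical = ±2.045
Decision: fail to reject H₀

Answer: t = -1.9573, fail to reject H₀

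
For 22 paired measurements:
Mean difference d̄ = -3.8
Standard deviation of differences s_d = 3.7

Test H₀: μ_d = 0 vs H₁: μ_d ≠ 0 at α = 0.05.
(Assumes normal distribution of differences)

df = n - 1 = 21
SE = s_d/√n = 3.7/√22 = 0.7888
t = d̄/SE = -3.8/0.7888 = -4.8174
Critical value: t_{0.025,21} = ±2.080
p-value ≈ 0.0001
Decision: reject H₀

Answer: t = -4.8174, reject H₀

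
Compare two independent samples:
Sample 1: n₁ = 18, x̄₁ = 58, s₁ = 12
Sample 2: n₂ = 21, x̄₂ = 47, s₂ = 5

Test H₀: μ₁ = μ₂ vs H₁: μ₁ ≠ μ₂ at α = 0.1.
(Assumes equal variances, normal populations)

Answer: t = 3.8366, reject H₀

Derivation:
Pooled variance: s²_p = [17×12² + 20×5²]/(37) = 79.6757
s_p = 8.9261
SE = s_p×√(1/n₁ + 1/n₂) = 8.9261×√(1/18 + 1/21) = 2.8671
t = (x̄₁ - x̄₂)/SE = (58 - 47)/2.8671 = 3.8366
df = 37, t-critical = ±1.687
Decision: reject H₀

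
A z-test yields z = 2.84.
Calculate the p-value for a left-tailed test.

For z = 2.84:
p = P(Z < 2.84) = Φ(2.84) = 0.9977

Answer: p-value ≈ 0.9977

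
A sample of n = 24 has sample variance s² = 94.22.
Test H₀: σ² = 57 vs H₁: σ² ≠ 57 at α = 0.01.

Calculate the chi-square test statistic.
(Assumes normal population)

Answer: χ² = 38.0186, fail to reject H₀

Derivation:
df = n - 1 = 23
χ² = (n-1)s²/σ₀² = 23×94.22/57 = 38.0186
Critical values: χ²_{0.995,23} = 9.260, χ²_{0.005,23} = 44.181
Rejection region: χ² < 9.260 or χ² > 44.181
Decision: fail to reject H₀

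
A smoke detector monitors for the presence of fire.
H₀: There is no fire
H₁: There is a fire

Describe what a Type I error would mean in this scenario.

Answer: The alarm sounds when there is no fire (false alarm)

Derivation:
Type I error: rejecting H₀ when it is actually true (false positive).
Type II error: failing to reject H₀ when H₁ is actually true (false negative).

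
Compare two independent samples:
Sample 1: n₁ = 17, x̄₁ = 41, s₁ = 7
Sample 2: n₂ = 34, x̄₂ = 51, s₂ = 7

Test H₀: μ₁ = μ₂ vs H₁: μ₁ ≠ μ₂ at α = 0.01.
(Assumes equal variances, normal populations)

Pooled variance: s²_p = [16×7² + 33×7²]/(49) = 49.0000
s_p = 7.0000
SE = s_p×√(1/n₁ + 1/n₂) = 7.0000×√(1/17 + 1/34) = 2.0793
t = (x̄₁ - x̄₂)/SE = (41 - 51)/2.0793 = -4.8093
df = 49, t-critical = ±2.680
Decision: reject H₀

Answer: t = -4.8093, reject H₀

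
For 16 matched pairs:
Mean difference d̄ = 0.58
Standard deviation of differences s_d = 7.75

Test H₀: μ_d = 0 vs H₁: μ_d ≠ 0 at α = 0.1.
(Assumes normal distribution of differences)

df = n - 1 = 15
SE = s_d/√n = 7.75/√16 = 1.9375
t = d̄/SE = 0.58/1.9375 = 0.2994
Critical value: t_{0.05,15} = ±1.753
p-value ≈ 0.7687
Decision: fail to reject H₀

Answer: t = 0.2994, fail to reject H₀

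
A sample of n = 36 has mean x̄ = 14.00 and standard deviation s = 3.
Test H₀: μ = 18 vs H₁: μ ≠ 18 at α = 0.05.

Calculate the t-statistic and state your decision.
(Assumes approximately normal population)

df = n - 1 = 35
SE = s/√n = 3/√36 = 0.5000
t = (x̄ - μ₀)/SE = (14.00 - 18)/0.5000 = -8.0000
Critical value: t_{0.025,35} = ±2.030
p-value < 0.0001
Decision: reject H₀

Answer: t = -8.0000, reject H₀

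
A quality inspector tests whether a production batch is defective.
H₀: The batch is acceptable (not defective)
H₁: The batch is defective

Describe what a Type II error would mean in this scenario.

Answer: Shipping a defective batch to customers

Derivation:
A Type I error (probability α) occurs when we reject a true H₀.
A Type II error (probability β) occurs when we fail to reject a false H₀.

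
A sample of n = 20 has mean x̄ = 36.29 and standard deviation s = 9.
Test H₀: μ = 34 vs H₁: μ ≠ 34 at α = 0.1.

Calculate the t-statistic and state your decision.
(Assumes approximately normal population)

Answer: t = 1.1379, fail to reject H₀

Derivation:
df = n - 1 = 19
SE = s/√n = 9/√20 = 2.0125
t = (x̄ - μ₀)/SE = (36.29 - 34)/2.0125 = 1.1379
Critical value: t_{0.05,19} = ±1.729
p-value ≈ 0.2693
Decision: fail to reject H₀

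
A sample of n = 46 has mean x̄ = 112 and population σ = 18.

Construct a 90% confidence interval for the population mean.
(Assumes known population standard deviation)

Answer: (107.6342, 116.3658)

Derivation:
Confidence level: 90%, α = 0.1
z_0.05 = 1.645
SE = σ/√n = 18/√46 = 2.6540
Margin of error = 1.645 × 2.6540 = 4.3658
CI: x̄ ± margin = 112 ± 4.3658
CI: (107.6342, 116.3658)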